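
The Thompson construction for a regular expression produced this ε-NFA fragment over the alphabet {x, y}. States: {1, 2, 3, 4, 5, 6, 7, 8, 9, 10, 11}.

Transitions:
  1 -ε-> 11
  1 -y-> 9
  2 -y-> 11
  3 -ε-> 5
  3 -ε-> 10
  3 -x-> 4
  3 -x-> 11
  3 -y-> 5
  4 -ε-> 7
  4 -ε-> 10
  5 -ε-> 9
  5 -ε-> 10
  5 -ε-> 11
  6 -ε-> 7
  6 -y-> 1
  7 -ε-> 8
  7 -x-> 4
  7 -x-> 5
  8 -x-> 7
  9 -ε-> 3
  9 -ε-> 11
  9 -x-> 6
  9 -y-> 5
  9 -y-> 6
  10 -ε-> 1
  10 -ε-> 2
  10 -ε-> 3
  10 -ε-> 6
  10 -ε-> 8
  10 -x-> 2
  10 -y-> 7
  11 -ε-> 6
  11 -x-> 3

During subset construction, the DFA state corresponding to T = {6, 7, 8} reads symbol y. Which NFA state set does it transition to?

{1, 6, 7, 8, 11}

6 on y → {1}.
No y-transition from 7, 8.
Union after reading y: {1}.
Now take the ε-closure:
From 1 via ε: add 11.
From 11 via ε: add 6.
From 6 via ε: add 7.
From 7 via ε: add 8.
No new states can be added; the closed set is {1, 6, 7, 8, 11}.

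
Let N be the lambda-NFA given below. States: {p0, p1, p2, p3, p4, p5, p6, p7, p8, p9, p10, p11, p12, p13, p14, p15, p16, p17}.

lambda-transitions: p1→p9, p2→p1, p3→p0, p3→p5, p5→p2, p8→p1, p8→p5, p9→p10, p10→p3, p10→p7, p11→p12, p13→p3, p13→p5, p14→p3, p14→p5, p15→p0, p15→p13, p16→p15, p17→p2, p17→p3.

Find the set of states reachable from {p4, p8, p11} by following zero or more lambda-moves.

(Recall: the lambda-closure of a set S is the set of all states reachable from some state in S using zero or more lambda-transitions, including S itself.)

Start with {p4, p8, p11}.
From p8 via lambda: add p1, p5.
From p11 via lambda: add p12.
From p1 via lambda: add p9.
From p5 via lambda: add p2.
From p9 via lambda: add p10.
From p10 via lambda: add p3, p7.
From p3 via lambda: add p0.
No new states can be added; the closed set is {p0, p1, p2, p3, p4, p5, p7, p8, p9, p10, p11, p12}.

{p0, p1, p2, p3, p4, p5, p7, p8, p9, p10, p11, p12}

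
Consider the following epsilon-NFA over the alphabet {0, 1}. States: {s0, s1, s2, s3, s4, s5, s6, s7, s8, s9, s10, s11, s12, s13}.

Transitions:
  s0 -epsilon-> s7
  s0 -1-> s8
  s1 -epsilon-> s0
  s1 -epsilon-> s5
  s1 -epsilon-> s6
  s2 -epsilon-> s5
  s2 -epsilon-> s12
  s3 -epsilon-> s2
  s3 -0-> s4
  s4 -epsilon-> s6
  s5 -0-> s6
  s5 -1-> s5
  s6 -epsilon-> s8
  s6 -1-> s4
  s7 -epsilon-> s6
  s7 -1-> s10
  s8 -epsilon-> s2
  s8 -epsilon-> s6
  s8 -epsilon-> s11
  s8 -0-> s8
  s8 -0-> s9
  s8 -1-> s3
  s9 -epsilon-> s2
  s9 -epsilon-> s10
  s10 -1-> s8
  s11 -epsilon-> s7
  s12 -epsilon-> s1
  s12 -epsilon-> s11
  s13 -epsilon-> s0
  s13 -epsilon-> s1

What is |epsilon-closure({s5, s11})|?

9

Start with {s5, s11}.
From s11 via epsilon: add s7.
From s7 via epsilon: add s6.
From s6 via epsilon: add s8.
From s8 via epsilon: add s2.
From s2 via epsilon: add s12.
From s12 via epsilon: add s1.
From s1 via epsilon: add s0.
epsilon-closure = {s0, s1, s2, s5, s6, s7, s8, s11, s12}, which has 9 states.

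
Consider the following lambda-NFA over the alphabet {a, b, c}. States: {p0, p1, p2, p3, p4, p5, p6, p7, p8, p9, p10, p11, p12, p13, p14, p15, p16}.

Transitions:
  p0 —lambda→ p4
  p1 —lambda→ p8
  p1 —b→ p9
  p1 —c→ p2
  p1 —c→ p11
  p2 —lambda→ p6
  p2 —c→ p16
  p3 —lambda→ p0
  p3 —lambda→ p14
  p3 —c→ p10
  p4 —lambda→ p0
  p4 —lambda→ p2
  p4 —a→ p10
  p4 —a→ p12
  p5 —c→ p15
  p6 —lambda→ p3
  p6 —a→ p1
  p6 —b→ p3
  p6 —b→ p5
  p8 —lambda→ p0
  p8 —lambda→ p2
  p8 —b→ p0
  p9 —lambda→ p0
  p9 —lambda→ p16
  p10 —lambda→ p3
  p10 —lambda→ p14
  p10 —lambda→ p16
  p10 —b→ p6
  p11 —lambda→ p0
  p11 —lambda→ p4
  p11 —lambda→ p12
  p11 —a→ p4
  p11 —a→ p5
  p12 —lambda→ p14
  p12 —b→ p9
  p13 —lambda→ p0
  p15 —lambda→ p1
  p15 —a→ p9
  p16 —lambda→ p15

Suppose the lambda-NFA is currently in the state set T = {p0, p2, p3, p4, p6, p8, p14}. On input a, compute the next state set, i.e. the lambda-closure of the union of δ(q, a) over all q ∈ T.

{p0, p1, p2, p3, p4, p6, p8, p10, p12, p14, p15, p16}

p4 on a → {p10, p12}.
p6 on a → {p1}.
No a-transition from p0, p2, p3, p8, p14.
Union after reading a: {p1, p10, p12}.
Now take the lambda-closure:
From p1 via lambda: add p8.
From p10 via lambda: add p3, p14, p16.
From p3 via lambda: add p0.
From p8 via lambda: add p2.
From p16 via lambda: add p15.
From p0 via lambda: add p4.
From p2 via lambda: add p6.
No new states can be added; the closed set is {p0, p1, p2, p3, p4, p6, p8, p10, p12, p14, p15, p16}.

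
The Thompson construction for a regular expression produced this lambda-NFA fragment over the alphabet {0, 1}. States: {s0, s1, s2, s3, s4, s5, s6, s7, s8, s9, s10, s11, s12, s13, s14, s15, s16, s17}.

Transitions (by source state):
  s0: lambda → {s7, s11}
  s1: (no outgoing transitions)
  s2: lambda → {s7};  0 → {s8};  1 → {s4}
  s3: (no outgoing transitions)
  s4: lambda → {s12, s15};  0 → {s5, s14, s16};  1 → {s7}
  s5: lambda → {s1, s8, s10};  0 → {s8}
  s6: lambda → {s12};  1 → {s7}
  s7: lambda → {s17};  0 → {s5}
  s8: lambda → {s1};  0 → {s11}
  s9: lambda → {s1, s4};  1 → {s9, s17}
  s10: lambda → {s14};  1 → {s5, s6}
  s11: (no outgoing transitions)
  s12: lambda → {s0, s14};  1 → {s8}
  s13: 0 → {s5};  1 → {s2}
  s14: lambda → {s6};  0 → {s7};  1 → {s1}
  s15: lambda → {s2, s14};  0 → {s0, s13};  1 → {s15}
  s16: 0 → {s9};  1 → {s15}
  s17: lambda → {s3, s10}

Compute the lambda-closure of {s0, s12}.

Start with {s0, s12}.
From s0 via lambda: add s7, s11.
From s12 via lambda: add s14.
From s7 via lambda: add s17.
From s14 via lambda: add s6.
From s17 via lambda: add s3, s10.
No new states can be added; the closed set is {s0, s3, s6, s7, s10, s11, s12, s14, s17}.

{s0, s3, s6, s7, s10, s11, s12, s14, s17}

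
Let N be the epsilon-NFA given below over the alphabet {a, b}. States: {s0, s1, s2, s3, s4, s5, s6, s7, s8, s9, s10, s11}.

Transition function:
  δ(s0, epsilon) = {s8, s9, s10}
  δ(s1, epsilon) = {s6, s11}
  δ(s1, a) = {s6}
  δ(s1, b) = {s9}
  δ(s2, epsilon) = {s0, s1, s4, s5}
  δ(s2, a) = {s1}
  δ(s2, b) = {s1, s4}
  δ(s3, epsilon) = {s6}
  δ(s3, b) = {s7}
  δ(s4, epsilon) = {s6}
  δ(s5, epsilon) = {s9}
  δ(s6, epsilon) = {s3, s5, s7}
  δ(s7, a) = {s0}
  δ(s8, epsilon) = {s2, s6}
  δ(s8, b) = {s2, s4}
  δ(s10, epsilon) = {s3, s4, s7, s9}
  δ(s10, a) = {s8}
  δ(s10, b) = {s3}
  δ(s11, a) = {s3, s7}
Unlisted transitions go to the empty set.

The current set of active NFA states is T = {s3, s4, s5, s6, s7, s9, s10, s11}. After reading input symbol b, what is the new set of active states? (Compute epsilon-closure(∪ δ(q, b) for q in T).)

s3 on b → {s7}.
s10 on b → {s3}.
No b-transition from s4, s5, s6, s7, s9, s11.
Union after reading b: {s3, s7}.
Now take the epsilon-closure:
From s3 via epsilon: add s6.
From s6 via epsilon: add s5.
From s5 via epsilon: add s9.
No new states can be added; the closed set is {s3, s5, s6, s7, s9}.

{s3, s5, s6, s7, s9}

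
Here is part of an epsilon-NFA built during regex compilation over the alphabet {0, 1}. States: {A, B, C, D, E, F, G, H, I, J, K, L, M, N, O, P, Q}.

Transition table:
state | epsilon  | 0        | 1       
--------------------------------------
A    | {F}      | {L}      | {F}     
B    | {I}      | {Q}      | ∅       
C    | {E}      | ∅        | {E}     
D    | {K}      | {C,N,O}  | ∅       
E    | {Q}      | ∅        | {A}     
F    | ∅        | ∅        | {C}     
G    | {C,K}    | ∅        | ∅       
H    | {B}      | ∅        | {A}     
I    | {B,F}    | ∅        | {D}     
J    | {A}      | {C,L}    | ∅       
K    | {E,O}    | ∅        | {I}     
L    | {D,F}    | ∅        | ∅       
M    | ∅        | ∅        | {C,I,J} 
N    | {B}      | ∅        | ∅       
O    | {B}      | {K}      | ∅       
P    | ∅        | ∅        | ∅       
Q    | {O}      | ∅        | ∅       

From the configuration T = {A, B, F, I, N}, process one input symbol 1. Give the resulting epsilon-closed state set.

{B, C, D, E, F, I, K, O, Q}

A on 1 → {F}.
F on 1 → {C}.
I on 1 → {D}.
No 1-transition from B, N.
Union after reading 1: {C, D, F}.
Now take the epsilon-closure:
From C via epsilon: add E.
From D via epsilon: add K.
From E via epsilon: add Q.
From K via epsilon: add O.
From O via epsilon: add B.
From B via epsilon: add I.
No new states can be added; the closed set is {B, C, D, E, F, I, K, O, Q}.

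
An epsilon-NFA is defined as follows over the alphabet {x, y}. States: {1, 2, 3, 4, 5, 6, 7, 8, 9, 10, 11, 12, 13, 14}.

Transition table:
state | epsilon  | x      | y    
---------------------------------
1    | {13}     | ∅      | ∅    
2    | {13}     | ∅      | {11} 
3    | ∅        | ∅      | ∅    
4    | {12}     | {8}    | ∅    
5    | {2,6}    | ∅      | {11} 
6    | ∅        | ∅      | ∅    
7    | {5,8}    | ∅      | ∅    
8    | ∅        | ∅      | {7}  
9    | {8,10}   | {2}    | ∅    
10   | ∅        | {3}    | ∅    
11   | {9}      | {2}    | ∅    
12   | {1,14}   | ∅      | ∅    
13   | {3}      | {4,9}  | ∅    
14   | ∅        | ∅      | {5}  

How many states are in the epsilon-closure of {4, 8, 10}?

8

Start with {4, 8, 10}.
From 4 via epsilon: add 12.
From 12 via epsilon: add 1, 14.
From 1 via epsilon: add 13.
From 13 via epsilon: add 3.
epsilon-closure = {1, 3, 4, 8, 10, 12, 13, 14}, which has 8 states.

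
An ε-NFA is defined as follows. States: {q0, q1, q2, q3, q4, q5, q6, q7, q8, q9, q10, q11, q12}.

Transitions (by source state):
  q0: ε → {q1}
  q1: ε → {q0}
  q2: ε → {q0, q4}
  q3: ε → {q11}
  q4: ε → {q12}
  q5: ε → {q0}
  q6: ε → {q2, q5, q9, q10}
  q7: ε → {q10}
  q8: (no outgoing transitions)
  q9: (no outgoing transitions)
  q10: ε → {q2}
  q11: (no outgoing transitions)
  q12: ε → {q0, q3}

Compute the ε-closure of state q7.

{q0, q1, q2, q3, q4, q7, q10, q11, q12}

Start with {q7}.
From q7 via ε: add q10.
From q10 via ε: add q2.
From q2 via ε: add q0, q4.
From q0 via ε: add q1.
From q4 via ε: add q12.
From q12 via ε: add q3.
From q3 via ε: add q11.
No new states can be added; the closed set is {q0, q1, q2, q3, q4, q7, q10, q11, q12}.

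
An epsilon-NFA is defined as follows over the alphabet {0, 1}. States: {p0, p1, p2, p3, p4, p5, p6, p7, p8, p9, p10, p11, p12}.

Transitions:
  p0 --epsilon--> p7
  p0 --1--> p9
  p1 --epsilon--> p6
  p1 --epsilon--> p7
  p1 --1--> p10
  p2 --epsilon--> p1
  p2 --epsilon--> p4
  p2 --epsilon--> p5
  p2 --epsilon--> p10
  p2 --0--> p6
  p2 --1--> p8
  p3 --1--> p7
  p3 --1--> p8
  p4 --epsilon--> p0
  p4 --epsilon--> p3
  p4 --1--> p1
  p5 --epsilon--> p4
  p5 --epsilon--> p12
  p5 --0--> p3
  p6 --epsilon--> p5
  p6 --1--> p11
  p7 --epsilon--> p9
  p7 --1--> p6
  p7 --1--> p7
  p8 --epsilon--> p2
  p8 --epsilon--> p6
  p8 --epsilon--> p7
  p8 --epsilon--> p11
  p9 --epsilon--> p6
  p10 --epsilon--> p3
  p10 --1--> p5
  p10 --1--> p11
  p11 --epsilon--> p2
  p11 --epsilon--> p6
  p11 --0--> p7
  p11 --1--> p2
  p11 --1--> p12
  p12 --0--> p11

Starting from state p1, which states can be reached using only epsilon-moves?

Start with {p1}.
From p1 via epsilon: add p6, p7.
From p6 via epsilon: add p5.
From p7 via epsilon: add p9.
From p5 via epsilon: add p4, p12.
From p4 via epsilon: add p0, p3.
No new states can be added; the closed set is {p0, p1, p3, p4, p5, p6, p7, p9, p12}.

{p0, p1, p3, p4, p5, p6, p7, p9, p12}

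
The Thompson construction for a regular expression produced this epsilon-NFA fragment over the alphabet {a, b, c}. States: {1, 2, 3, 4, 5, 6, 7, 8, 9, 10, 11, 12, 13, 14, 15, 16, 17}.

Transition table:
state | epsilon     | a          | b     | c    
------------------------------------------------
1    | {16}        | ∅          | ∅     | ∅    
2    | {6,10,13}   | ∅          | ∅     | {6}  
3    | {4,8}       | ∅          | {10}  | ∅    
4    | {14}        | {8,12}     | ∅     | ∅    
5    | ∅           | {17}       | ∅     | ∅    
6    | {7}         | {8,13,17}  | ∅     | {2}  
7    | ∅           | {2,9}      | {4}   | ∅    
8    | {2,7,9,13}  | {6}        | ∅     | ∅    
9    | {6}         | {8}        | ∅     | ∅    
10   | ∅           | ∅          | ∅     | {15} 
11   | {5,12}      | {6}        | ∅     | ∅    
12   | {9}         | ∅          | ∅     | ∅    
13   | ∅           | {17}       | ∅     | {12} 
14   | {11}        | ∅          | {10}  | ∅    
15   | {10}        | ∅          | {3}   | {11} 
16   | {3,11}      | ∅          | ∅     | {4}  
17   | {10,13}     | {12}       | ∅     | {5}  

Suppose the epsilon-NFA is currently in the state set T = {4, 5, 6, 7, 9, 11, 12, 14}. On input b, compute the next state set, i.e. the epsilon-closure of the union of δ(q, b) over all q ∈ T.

{4, 5, 6, 7, 9, 10, 11, 12, 14}

7 on b → {4}.
14 on b → {10}.
No b-transition from 4, 5, 6, 9, 11, 12.
Union after reading b: {4, 10}.
Now take the epsilon-closure:
From 4 via epsilon: add 14.
From 14 via epsilon: add 11.
From 11 via epsilon: add 5, 12.
From 12 via epsilon: add 9.
From 9 via epsilon: add 6.
From 6 via epsilon: add 7.
No new states can be added; the closed set is {4, 5, 6, 7, 9, 10, 11, 12, 14}.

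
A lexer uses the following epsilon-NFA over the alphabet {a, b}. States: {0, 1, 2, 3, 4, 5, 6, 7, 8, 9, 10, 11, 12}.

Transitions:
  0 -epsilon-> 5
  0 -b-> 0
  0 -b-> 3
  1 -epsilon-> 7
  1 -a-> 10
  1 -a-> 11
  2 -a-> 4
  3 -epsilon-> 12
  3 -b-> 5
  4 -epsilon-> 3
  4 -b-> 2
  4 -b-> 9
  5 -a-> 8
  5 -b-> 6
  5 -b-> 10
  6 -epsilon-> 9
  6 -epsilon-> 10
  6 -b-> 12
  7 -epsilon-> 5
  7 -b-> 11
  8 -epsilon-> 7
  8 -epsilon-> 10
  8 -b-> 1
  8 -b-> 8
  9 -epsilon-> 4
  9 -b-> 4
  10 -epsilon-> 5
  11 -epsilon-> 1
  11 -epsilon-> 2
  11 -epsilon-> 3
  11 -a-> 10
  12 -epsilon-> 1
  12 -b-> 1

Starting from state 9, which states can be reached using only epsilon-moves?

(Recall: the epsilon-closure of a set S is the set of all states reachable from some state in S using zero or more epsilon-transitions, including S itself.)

Start with {9}.
From 9 via epsilon: add 4.
From 4 via epsilon: add 3.
From 3 via epsilon: add 12.
From 12 via epsilon: add 1.
From 1 via epsilon: add 7.
From 7 via epsilon: add 5.
No new states can be added; the closed set is {1, 3, 4, 5, 7, 9, 12}.

{1, 3, 4, 5, 7, 9, 12}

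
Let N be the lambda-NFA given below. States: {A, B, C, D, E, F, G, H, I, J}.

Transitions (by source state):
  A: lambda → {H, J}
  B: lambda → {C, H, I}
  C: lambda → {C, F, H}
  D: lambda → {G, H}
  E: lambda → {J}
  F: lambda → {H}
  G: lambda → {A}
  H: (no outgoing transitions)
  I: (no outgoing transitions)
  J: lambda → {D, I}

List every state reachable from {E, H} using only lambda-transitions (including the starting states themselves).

Start with {E, H}.
From E via lambda: add J.
From J via lambda: add D, I.
From D via lambda: add G.
From G via lambda: add A.
No new states can be added; the closed set is {A, D, E, G, H, I, J}.

{A, D, E, G, H, I, J}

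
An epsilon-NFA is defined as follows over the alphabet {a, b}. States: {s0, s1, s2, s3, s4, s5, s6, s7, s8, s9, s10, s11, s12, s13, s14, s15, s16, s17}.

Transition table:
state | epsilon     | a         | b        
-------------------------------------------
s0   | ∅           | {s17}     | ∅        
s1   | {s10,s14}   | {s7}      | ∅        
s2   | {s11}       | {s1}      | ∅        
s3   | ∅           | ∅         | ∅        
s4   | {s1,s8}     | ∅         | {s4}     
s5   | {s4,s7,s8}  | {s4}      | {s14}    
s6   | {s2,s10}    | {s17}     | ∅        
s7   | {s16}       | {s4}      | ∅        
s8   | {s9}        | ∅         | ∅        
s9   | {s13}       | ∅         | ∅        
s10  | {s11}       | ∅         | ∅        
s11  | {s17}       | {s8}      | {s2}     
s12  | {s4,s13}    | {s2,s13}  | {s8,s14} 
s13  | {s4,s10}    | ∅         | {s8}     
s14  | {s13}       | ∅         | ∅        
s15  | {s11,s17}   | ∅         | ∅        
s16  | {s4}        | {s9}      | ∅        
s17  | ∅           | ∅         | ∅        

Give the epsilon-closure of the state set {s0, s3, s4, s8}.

{s0, s1, s3, s4, s8, s9, s10, s11, s13, s14, s17}

Start with {s0, s3, s4, s8}.
From s4 via epsilon: add s1.
From s8 via epsilon: add s9.
From s1 via epsilon: add s10, s14.
From s9 via epsilon: add s13.
From s10 via epsilon: add s11.
From s11 via epsilon: add s17.
No new states can be added; the closed set is {s0, s1, s3, s4, s8, s9, s10, s11, s13, s14, s17}.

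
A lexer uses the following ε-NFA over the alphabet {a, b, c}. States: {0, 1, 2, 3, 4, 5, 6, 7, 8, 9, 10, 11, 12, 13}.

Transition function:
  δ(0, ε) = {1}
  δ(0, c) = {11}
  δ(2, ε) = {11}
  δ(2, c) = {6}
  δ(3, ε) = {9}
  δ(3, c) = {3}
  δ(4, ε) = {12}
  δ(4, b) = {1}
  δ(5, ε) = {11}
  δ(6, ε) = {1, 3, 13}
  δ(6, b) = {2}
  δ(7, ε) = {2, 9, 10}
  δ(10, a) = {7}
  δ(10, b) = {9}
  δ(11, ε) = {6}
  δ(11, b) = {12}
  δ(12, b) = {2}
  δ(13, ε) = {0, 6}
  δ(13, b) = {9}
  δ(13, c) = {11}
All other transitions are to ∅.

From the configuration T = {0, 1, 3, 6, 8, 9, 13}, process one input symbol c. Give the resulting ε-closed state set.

{0, 1, 3, 6, 9, 11, 13}

0 on c → {11}.
3 on c → {3}.
13 on c → {11}.
No c-transition from 1, 6, 8, 9.
Union after reading c: {3, 11}.
Now take the ε-closure:
From 3 via ε: add 9.
From 11 via ε: add 6.
From 6 via ε: add 1, 13.
From 13 via ε: add 0.
No new states can be added; the closed set is {0, 1, 3, 6, 9, 11, 13}.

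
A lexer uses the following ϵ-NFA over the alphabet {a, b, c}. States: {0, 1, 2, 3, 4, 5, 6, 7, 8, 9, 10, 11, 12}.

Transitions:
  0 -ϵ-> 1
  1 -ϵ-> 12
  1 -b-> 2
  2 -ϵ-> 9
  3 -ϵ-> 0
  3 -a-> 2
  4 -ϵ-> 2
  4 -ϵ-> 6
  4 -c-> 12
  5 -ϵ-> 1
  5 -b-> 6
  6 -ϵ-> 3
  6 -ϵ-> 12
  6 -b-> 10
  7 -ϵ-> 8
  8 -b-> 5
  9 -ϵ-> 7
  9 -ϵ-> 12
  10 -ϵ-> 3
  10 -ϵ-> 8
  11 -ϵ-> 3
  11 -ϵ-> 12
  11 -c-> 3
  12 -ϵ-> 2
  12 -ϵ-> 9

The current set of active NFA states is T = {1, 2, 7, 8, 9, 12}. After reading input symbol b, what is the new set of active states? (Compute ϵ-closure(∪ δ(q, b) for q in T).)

1 on b → {2}.
8 on b → {5}.
No b-transition from 2, 7, 9, 12.
Union after reading b: {2, 5}.
Now take the ϵ-closure:
From 2 via ϵ: add 9.
From 5 via ϵ: add 1.
From 1 via ϵ: add 12.
From 9 via ϵ: add 7.
From 7 via ϵ: add 8.
No new states can be added; the closed set is {1, 2, 5, 7, 8, 9, 12}.

{1, 2, 5, 7, 8, 9, 12}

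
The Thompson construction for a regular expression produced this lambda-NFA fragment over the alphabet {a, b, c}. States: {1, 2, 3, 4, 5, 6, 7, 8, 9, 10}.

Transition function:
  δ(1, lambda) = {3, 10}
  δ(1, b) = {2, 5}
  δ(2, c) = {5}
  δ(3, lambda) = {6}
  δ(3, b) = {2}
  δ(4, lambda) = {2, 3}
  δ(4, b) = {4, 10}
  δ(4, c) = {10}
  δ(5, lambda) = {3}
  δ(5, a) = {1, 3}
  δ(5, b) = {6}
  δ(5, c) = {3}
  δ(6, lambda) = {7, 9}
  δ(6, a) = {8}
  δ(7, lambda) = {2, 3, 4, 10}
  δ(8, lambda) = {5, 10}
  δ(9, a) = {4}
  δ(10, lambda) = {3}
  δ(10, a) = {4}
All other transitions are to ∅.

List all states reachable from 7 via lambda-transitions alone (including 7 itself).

Start with {7}.
From 7 via lambda: add 2, 3, 4, 10.
From 3 via lambda: add 6.
From 6 via lambda: add 9.
No new states can be added; the closed set is {2, 3, 4, 6, 7, 9, 10}.

{2, 3, 4, 6, 7, 9, 10}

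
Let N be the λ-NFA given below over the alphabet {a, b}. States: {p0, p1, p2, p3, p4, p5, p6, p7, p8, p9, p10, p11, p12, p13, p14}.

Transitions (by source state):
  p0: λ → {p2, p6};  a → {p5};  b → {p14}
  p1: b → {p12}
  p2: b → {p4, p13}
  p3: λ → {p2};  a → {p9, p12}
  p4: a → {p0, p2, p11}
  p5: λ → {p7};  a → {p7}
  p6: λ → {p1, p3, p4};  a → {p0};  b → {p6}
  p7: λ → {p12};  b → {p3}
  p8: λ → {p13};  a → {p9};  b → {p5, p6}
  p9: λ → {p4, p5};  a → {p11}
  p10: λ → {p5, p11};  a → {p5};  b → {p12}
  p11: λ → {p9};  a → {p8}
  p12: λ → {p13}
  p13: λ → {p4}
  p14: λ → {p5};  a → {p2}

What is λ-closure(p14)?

Start with {p14}.
From p14 via λ: add p5.
From p5 via λ: add p7.
From p7 via λ: add p12.
From p12 via λ: add p13.
From p13 via λ: add p4.
No new states can be added; the closed set is {p4, p5, p7, p12, p13, p14}.

{p4, p5, p7, p12, p13, p14}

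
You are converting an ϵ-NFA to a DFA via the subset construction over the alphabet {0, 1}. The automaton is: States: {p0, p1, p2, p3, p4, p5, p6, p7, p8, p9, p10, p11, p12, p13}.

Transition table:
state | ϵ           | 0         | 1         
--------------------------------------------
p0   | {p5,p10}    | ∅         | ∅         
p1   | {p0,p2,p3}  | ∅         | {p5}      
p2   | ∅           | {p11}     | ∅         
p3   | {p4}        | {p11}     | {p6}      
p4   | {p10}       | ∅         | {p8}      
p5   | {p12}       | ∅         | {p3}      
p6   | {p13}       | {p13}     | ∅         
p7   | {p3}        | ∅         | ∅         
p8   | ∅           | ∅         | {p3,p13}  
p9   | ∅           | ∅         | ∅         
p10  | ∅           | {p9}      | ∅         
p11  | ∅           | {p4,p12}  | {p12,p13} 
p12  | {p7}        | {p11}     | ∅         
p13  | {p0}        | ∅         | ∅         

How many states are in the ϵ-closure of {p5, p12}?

6

Start with {p5, p12}.
From p12 via ϵ: add p7.
From p7 via ϵ: add p3.
From p3 via ϵ: add p4.
From p4 via ϵ: add p10.
ϵ-closure = {p3, p4, p5, p7, p10, p12}, which has 6 states.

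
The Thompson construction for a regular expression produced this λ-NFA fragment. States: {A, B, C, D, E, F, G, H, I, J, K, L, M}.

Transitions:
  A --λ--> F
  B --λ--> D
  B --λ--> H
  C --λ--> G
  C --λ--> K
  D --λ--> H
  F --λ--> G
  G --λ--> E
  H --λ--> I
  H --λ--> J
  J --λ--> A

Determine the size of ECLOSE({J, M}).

Start with {J, M}.
From J via λ: add A.
From A via λ: add F.
From F via λ: add G.
From G via λ: add E.
λ-closure = {A, E, F, G, J, M}, which has 6 states.

6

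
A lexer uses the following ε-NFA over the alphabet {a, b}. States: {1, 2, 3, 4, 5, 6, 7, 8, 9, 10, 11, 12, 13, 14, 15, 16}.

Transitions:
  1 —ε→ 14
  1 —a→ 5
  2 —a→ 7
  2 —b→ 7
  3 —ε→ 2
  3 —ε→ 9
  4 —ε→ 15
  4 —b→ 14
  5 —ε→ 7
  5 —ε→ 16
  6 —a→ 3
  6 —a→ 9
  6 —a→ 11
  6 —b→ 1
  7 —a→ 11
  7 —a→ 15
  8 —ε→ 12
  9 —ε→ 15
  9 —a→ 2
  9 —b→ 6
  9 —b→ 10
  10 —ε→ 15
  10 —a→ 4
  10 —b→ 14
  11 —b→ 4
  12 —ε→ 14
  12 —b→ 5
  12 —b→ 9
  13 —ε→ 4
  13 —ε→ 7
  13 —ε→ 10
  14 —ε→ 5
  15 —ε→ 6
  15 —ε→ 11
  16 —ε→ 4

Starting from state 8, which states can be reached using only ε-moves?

Start with {8}.
From 8 via ε: add 12.
From 12 via ε: add 14.
From 14 via ε: add 5.
From 5 via ε: add 7, 16.
From 16 via ε: add 4.
From 4 via ε: add 15.
From 15 via ε: add 6, 11.
No new states can be added; the closed set is {4, 5, 6, 7, 8, 11, 12, 14, 15, 16}.

{4, 5, 6, 7, 8, 11, 12, 14, 15, 16}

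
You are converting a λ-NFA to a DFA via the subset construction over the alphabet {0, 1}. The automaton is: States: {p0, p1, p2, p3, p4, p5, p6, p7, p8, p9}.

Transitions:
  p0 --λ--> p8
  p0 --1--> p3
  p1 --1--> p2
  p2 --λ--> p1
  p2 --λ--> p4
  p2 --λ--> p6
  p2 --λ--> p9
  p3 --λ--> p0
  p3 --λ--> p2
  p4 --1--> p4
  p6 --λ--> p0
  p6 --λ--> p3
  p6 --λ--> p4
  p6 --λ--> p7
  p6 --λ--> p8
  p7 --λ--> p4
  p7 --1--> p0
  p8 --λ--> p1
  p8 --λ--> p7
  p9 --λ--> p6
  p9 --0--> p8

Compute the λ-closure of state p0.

Start with {p0}.
From p0 via λ: add p8.
From p8 via λ: add p1, p7.
From p7 via λ: add p4.
No new states can be added; the closed set is {p0, p1, p4, p7, p8}.

{p0, p1, p4, p7, p8}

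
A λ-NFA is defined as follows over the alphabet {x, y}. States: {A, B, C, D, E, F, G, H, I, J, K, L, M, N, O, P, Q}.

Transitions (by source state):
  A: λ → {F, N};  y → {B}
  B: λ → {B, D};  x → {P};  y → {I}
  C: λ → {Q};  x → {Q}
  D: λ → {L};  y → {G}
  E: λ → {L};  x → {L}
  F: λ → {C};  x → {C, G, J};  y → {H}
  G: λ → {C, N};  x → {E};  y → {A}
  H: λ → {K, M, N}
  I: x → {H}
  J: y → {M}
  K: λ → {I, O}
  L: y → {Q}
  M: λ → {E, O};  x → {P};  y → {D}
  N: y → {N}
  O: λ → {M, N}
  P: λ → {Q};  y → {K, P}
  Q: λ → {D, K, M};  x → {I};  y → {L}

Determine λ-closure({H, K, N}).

{E, H, I, K, L, M, N, O}

Start with {H, K, N}.
From H via λ: add M.
From K via λ: add I, O.
From M via λ: add E.
From E via λ: add L.
No new states can be added; the closed set is {E, H, I, K, L, M, N, O}.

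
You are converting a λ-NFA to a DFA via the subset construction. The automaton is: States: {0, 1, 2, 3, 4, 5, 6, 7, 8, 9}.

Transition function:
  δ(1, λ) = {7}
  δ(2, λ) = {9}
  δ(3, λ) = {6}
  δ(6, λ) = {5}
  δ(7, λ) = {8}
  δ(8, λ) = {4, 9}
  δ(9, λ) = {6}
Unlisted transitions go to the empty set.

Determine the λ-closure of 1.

Start with {1}.
From 1 via λ: add 7.
From 7 via λ: add 8.
From 8 via λ: add 4, 9.
From 9 via λ: add 6.
From 6 via λ: add 5.
No new states can be added; the closed set is {1, 4, 5, 6, 7, 8, 9}.

{1, 4, 5, 6, 7, 8, 9}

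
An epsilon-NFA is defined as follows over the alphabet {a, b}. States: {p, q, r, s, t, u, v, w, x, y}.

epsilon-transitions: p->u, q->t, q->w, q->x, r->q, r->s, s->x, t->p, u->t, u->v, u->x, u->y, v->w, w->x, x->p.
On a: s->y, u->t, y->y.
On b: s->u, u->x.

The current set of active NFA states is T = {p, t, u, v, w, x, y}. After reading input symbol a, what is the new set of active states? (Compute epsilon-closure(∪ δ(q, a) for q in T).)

{p, t, u, v, w, x, y}

u on a → {t}.
y on a → {y}.
No a-transition from p, t, v, w, x.
Union after reading a: {t, y}.
Now take the epsilon-closure:
From t via epsilon: add p.
From p via epsilon: add u.
From u via epsilon: add v, x.
From v via epsilon: add w.
No new states can be added; the closed set is {p, t, u, v, w, x, y}.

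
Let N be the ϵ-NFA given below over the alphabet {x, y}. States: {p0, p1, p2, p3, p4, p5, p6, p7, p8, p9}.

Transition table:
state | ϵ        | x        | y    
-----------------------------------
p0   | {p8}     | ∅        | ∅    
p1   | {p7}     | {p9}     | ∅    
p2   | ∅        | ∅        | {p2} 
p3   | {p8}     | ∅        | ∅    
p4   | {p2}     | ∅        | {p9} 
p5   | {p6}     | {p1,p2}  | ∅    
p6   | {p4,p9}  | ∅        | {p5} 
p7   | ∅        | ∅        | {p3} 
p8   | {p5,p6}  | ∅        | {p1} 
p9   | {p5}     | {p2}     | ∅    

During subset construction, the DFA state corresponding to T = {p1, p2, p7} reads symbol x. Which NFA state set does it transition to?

{p2, p4, p5, p6, p9}

p1 on x → {p9}.
No x-transition from p2, p7.
Union after reading x: {p9}.
Now take the ϵ-closure:
From p9 via ϵ: add p5.
From p5 via ϵ: add p6.
From p6 via ϵ: add p4.
From p4 via ϵ: add p2.
No new states can be added; the closed set is {p2, p4, p5, p6, p9}.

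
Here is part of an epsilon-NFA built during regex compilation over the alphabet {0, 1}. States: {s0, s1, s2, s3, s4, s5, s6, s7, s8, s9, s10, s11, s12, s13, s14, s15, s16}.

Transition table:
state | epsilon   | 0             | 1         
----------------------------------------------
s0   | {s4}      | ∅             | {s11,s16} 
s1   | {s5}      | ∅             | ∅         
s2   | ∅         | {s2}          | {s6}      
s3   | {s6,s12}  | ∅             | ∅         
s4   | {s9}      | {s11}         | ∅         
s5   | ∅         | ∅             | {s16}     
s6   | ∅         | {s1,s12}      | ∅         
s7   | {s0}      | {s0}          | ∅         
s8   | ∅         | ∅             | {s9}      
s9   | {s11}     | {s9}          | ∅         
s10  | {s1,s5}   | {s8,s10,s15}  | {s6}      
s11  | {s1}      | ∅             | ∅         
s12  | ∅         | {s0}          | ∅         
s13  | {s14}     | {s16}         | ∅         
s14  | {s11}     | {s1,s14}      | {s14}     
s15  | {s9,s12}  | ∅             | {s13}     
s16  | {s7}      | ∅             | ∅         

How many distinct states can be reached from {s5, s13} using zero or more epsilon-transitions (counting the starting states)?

5

Start with {s5, s13}.
From s13 via epsilon: add s14.
From s14 via epsilon: add s11.
From s11 via epsilon: add s1.
epsilon-closure = {s1, s5, s11, s13, s14}, which has 5 states.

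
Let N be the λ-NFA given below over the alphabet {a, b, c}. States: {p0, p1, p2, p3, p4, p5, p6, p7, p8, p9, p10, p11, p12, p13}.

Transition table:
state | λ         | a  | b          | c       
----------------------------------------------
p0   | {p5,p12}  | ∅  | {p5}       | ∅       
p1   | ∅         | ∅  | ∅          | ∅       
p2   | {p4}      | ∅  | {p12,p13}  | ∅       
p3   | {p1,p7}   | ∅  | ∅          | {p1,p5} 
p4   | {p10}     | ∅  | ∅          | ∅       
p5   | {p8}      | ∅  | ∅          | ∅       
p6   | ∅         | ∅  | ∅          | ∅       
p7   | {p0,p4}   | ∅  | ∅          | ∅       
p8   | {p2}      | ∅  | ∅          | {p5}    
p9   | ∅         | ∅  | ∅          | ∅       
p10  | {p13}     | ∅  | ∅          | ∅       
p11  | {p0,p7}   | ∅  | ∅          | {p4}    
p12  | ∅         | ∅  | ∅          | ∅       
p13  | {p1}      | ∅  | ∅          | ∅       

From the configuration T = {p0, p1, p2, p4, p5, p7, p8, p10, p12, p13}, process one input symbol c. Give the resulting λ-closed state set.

{p1, p2, p4, p5, p8, p10, p13}

p8 on c → {p5}.
No c-transition from p0, p1, p2, p4, p5, p7, p10, p12, p13.
Union after reading c: {p5}.
Now take the λ-closure:
From p5 via λ: add p8.
From p8 via λ: add p2.
From p2 via λ: add p4.
From p4 via λ: add p10.
From p10 via λ: add p13.
From p13 via λ: add p1.
No new states can be added; the closed set is {p1, p2, p4, p5, p8, p10, p13}.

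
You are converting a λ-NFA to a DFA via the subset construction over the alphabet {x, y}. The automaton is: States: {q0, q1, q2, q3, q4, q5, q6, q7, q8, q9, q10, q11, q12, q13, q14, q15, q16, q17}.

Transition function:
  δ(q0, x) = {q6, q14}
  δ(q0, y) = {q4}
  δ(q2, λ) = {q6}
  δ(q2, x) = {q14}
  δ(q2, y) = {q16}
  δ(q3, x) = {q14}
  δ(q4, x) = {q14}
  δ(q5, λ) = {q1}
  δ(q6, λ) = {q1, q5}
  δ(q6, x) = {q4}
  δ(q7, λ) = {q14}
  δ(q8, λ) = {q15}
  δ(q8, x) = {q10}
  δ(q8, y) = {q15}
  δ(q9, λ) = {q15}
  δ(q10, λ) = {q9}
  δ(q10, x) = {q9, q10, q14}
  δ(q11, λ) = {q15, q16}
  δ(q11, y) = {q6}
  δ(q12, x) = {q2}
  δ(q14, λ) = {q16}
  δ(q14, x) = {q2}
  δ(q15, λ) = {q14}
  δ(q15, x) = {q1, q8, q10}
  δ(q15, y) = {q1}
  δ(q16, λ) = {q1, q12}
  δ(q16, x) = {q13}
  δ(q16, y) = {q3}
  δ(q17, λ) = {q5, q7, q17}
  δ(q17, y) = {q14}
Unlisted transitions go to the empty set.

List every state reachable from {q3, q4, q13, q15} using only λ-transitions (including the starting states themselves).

{q1, q3, q4, q12, q13, q14, q15, q16}

Start with {q3, q4, q13, q15}.
From q15 via λ: add q14.
From q14 via λ: add q16.
From q16 via λ: add q1, q12.
No new states can be added; the closed set is {q1, q3, q4, q12, q13, q14, q15, q16}.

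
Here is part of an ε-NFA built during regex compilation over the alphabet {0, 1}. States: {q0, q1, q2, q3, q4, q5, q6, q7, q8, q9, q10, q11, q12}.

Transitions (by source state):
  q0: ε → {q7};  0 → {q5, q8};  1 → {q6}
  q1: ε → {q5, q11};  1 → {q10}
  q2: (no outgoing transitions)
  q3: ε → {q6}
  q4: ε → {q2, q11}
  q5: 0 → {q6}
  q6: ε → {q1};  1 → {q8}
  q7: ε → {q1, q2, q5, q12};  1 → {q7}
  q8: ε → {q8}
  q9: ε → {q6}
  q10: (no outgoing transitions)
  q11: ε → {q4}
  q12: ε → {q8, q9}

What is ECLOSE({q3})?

{q1, q2, q3, q4, q5, q6, q11}

Start with {q3}.
From q3 via ε: add q6.
From q6 via ε: add q1.
From q1 via ε: add q5, q11.
From q11 via ε: add q4.
From q4 via ε: add q2.
No new states can be added; the closed set is {q1, q2, q3, q4, q5, q6, q11}.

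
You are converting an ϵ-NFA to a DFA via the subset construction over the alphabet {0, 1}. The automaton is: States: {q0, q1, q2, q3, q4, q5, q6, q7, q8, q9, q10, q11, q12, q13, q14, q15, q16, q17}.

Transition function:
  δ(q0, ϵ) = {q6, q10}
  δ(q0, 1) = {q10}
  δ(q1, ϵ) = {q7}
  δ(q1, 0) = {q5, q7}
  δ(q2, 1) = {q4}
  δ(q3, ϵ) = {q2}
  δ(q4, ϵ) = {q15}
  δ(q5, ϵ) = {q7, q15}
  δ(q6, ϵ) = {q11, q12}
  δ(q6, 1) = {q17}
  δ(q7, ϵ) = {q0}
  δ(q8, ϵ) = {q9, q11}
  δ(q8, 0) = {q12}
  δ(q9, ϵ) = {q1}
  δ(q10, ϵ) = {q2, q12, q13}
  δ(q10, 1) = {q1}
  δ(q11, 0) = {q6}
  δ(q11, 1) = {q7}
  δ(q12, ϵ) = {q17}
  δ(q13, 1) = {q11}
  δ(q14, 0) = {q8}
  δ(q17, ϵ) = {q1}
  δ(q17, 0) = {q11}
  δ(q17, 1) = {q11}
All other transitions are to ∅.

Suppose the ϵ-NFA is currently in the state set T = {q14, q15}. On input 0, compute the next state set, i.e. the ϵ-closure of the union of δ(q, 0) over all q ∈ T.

{q0, q1, q2, q6, q7, q8, q9, q10, q11, q12, q13, q17}

q14 on 0 → {q8}.
No 0-transition from q15.
Union after reading 0: {q8}.
Now take the ϵ-closure:
From q8 via ϵ: add q9, q11.
From q9 via ϵ: add q1.
From q1 via ϵ: add q7.
From q7 via ϵ: add q0.
From q0 via ϵ: add q6, q10.
From q6 via ϵ: add q12.
From q10 via ϵ: add q2, q13.
From q12 via ϵ: add q17.
No new states can be added; the closed set is {q0, q1, q2, q6, q7, q8, q9, q10, q11, q12, q13, q17}.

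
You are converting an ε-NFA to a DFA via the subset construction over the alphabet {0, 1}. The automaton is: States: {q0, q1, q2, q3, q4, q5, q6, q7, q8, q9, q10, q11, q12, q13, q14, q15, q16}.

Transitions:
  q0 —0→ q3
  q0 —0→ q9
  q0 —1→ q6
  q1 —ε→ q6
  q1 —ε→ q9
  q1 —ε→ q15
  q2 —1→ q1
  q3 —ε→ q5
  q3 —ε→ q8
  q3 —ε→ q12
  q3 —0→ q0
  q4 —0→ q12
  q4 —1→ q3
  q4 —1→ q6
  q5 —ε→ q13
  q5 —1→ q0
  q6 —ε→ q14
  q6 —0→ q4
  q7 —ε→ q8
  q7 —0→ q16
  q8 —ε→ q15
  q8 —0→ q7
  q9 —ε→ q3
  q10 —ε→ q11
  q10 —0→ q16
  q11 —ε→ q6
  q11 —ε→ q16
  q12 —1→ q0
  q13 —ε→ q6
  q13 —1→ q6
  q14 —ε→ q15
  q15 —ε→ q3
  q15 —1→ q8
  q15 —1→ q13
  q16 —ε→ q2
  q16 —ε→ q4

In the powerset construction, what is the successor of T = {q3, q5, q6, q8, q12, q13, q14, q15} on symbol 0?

q3 on 0 → {q0}.
q6 on 0 → {q4}.
q8 on 0 → {q7}.
No 0-transition from q5, q12, q13, q14, q15.
Union after reading 0: {q0, q4, q7}.
Now take the ε-closure:
From q7 via ε: add q8.
From q8 via ε: add q15.
From q15 via ε: add q3.
From q3 via ε: add q5, q12.
From q5 via ε: add q13.
From q13 via ε: add q6.
From q6 via ε: add q14.
No new states can be added; the closed set is {q0, q3, q4, q5, q6, q7, q8, q12, q13, q14, q15}.

{q0, q3, q4, q5, q6, q7, q8, q12, q13, q14, q15}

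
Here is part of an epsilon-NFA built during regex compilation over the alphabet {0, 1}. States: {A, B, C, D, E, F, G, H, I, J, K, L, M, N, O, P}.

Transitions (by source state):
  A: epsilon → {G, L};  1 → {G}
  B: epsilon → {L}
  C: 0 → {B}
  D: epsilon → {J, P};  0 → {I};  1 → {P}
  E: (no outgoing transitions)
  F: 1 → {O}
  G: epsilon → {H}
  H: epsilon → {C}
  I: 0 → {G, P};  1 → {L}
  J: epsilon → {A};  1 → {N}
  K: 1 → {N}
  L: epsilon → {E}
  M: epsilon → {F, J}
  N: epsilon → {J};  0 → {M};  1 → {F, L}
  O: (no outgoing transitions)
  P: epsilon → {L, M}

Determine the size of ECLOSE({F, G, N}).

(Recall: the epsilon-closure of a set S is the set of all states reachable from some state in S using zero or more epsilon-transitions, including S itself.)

Start with {F, G, N}.
From G via epsilon: add H.
From N via epsilon: add J.
From H via epsilon: add C.
From J via epsilon: add A.
From A via epsilon: add L.
From L via epsilon: add E.
epsilon-closure = {A, C, E, F, G, H, J, L, N}, which has 9 states.

9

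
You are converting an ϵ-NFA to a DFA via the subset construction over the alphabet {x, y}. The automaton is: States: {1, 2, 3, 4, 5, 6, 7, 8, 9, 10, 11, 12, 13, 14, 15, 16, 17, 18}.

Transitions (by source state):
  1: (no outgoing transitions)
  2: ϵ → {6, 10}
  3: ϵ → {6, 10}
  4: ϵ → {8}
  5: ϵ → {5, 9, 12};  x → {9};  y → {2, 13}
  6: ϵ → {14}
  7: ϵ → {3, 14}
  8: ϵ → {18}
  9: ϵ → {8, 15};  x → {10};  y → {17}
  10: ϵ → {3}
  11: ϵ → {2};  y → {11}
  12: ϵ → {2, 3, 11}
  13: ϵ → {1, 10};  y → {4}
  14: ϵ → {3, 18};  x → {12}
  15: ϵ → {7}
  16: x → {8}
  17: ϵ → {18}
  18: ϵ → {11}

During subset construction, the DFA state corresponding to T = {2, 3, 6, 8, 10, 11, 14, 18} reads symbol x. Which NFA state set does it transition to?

{2, 3, 6, 10, 11, 12, 14, 18}

14 on x → {12}.
No x-transition from 2, 3, 6, 8, 10, 11, 18.
Union after reading x: {12}.
Now take the ϵ-closure:
From 12 via ϵ: add 2, 3, 11.
From 2 via ϵ: add 6, 10.
From 6 via ϵ: add 14.
From 14 via ϵ: add 18.
No new states can be added; the closed set is {2, 3, 6, 10, 11, 12, 14, 18}.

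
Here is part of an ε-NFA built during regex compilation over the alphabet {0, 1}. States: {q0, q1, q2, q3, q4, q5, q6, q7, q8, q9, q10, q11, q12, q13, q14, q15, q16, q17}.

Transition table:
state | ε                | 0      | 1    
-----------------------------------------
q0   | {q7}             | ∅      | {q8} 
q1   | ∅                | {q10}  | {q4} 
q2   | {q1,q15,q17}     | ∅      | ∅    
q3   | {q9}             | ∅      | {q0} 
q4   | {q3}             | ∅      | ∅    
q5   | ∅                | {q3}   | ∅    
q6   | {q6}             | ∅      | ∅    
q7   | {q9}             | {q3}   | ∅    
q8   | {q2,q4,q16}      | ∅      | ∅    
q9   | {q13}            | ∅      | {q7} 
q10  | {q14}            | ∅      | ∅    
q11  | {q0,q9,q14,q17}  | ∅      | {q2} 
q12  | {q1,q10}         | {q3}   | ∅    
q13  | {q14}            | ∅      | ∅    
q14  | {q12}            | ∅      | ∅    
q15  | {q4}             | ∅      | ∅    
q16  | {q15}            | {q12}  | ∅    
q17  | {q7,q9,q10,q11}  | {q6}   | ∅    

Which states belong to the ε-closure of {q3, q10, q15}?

Start with {q3, q10, q15}.
From q3 via ε: add q9.
From q10 via ε: add q14.
From q15 via ε: add q4.
From q9 via ε: add q13.
From q14 via ε: add q12.
From q12 via ε: add q1.
No new states can be added; the closed set is {q1, q3, q4, q9, q10, q12, q13, q14, q15}.

{q1, q3, q4, q9, q10, q12, q13, q14, q15}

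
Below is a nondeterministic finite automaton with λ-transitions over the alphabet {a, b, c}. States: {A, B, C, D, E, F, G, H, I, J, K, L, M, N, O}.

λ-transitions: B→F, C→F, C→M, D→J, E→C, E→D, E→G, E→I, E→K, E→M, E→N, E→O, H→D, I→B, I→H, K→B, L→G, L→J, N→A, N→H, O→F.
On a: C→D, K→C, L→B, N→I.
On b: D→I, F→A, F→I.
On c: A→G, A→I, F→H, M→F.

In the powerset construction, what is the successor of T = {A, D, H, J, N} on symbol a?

N on a → {I}.
No a-transition from A, D, H, J.
Union after reading a: {I}.
Now take the λ-closure:
From I via λ: add B, H.
From B via λ: add F.
From H via λ: add D.
From D via λ: add J.
No new states can be added; the closed set is {B, D, F, H, I, J}.

{B, D, F, H, I, J}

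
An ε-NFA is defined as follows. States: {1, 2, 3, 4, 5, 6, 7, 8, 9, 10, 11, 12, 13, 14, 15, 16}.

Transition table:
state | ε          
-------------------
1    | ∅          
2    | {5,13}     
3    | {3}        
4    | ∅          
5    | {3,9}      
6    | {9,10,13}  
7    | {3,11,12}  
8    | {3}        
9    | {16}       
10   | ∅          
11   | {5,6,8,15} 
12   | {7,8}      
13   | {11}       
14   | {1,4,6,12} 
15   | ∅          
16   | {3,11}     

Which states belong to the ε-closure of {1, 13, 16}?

{1, 3, 5, 6, 8, 9, 10, 11, 13, 15, 16}

Start with {1, 13, 16}.
From 13 via ε: add 11.
From 16 via ε: add 3.
From 11 via ε: add 5, 6, 8, 15.
From 5 via ε: add 9.
From 6 via ε: add 10.
No new states can be added; the closed set is {1, 3, 5, 6, 8, 9, 10, 11, 13, 15, 16}.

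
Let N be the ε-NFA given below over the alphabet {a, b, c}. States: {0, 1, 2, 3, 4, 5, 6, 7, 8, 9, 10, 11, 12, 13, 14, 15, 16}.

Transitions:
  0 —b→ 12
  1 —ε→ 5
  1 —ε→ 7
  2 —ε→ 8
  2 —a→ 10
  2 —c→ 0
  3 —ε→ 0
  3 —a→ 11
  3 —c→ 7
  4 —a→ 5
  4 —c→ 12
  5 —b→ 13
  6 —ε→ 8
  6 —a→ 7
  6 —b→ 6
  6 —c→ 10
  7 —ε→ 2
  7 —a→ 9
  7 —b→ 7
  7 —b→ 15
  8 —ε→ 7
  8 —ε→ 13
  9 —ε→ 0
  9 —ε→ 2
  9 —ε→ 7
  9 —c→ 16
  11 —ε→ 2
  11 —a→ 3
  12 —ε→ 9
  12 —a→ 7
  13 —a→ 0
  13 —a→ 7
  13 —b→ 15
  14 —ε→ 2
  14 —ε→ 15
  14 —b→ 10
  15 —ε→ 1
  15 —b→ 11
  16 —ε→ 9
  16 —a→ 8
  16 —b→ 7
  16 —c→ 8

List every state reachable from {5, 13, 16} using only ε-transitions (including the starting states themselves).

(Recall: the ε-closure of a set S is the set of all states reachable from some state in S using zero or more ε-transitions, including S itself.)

Start with {5, 13, 16}.
From 16 via ε: add 9.
From 9 via ε: add 0, 2, 7.
From 2 via ε: add 8.
No new states can be added; the closed set is {0, 2, 5, 7, 8, 9, 13, 16}.

{0, 2, 5, 7, 8, 9, 13, 16}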